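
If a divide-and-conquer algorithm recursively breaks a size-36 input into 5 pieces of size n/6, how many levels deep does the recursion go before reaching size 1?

For divide and conquer with division factor 6:

Problem sizes at each level:
Level 0: 36
Level 1: 6
Level 2: 1

The root is level 0 and the size-1 base case is level 2 (the tree spans levels 0 through 2, i.e. 3 levels counting the root), so the depth is the number of divisions: log_6(36) = 2

The recursion tree depth is log_6(36) = 2. At each level, the problem size is divided by 6, so it takes 2 divisions to reduce to a base case of size 1. The algorithm makes 5 recursive calls at each level.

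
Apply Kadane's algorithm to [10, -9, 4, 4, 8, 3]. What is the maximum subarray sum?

Using Kadane's algorithm on [10, -9, 4, 4, 8, 3]:

Scanning through the array:
Position 1 (value -9): max_ending_here = 1, max_so_far = 10
Position 2 (value 4): max_ending_here = 5, max_so_far = 10
Position 3 (value 4): max_ending_here = 9, max_so_far = 10
Position 4 (value 8): max_ending_here = 17, max_so_far = 17
Position 5 (value 3): max_ending_here = 20, max_so_far = 20

Maximum subarray: [10, -9, 4, 4, 8, 3]
Maximum sum: 20

The maximum subarray is [10, -9, 4, 4, 8, 3] with sum 20. This subarray runs from index 0 to index 5.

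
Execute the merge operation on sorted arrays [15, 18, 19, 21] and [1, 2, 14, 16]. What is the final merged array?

Merging process:

Compare 15 vs 1: take 1 from right. Merged: [1]
Compare 15 vs 2: take 2 from right. Merged: [1, 2]
Compare 15 vs 14: take 14 from right. Merged: [1, 2, 14]
Compare 15 vs 16: take 15 from left. Merged: [1, 2, 14, 15]
Compare 18 vs 16: take 16 from right. Merged: [1, 2, 14, 15, 16]
Append remaining from left: [18, 19, 21]. Merged: [1, 2, 14, 15, 16, 18, 19, 21]

Final merged array: [1, 2, 14, 15, 16, 18, 19, 21]
Total comparisons: 5

The merged array is [1, 2, 14, 15, 16, 18, 19, 21], requiring 5 comparisons. The merge step runs in O(n) time where n is the total number of elements.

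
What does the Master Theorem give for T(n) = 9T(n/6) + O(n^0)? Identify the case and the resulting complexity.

Master Theorem for T(n) = 9T(n/6) + O(n^0):

a = 9, b = 6, c = 0
log_b(a) = log_6(9) = 1.2263

Case 1: c = 0 < log_6(9) = 1.2263
T(n) = O(n^(log_6 9))

For T(n) = 9T(n/6) + O(n^0): log_6(9) = 1.2263. This is Case 1 of the Master Theorem (c < log_b(a), work dominated by leaves), giving O(n^(log_6 9)).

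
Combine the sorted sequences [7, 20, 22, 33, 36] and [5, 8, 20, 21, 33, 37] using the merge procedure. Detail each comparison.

Merging process:

Compare 7 vs 5: take 5 from right. Merged: [5]
Compare 7 vs 8: take 7 from left. Merged: [5, 7]
Compare 20 vs 8: take 8 from right. Merged: [5, 7, 8]
Compare 20 vs 20: take 20 from left. Merged: [5, 7, 8, 20]
Compare 22 vs 20: take 20 from right. Merged: [5, 7, 8, 20, 20]
Compare 22 vs 21: take 21 from right. Merged: [5, 7, 8, 20, 20, 21]
Compare 22 vs 33: take 22 from left. Merged: [5, 7, 8, 20, 20, 21, 22]
Compare 33 vs 33: take 33 from left. Merged: [5, 7, 8, 20, 20, 21, 22, 33]
Compare 36 vs 33: take 33 from right. Merged: [5, 7, 8, 20, 20, 21, 22, 33, 33]
Compare 36 vs 37: take 36 from left. Merged: [5, 7, 8, 20, 20, 21, 22, 33, 33, 36]
Append remaining from right: [37]. Merged: [5, 7, 8, 20, 20, 21, 22, 33, 33, 36, 37]

Final merged array: [5, 7, 8, 20, 20, 21, 22, 33, 33, 36, 37]
Total comparisons: 10

The merged array is [5, 7, 8, 20, 20, 21, 22, 33, 33, 36, 37], requiring 10 comparisons. The merge step runs in O(n) time where n is the total number of elements.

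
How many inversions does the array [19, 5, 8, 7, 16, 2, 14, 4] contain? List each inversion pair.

Finding inversions in [19, 5, 8, 7, 16, 2, 14, 4]:

(0, 1): arr[0]=19 > arr[1]=5
(0, 2): arr[0]=19 > arr[2]=8
(0, 3): arr[0]=19 > arr[3]=7
(0, 4): arr[0]=19 > arr[4]=16
(0, 5): arr[0]=19 > arr[5]=2
(0, 6): arr[0]=19 > arr[6]=14
(0, 7): arr[0]=19 > arr[7]=4
(1, 5): arr[1]=5 > arr[5]=2
(1, 7): arr[1]=5 > arr[7]=4
(2, 3): arr[2]=8 > arr[3]=7
(2, 5): arr[2]=8 > arr[5]=2
(2, 7): arr[2]=8 > arr[7]=4
(3, 5): arr[3]=7 > arr[5]=2
(3, 7): arr[3]=7 > arr[7]=4
(4, 5): arr[4]=16 > arr[5]=2
(4, 6): arr[4]=16 > arr[6]=14
(4, 7): arr[4]=16 > arr[7]=4
(6, 7): arr[6]=14 > arr[7]=4

Total inversions: 18

The array has 18 inversion(s): (0,1), (0,2), (0,3), (0,4), (0,5), (0,6), (0,7), (1,5), (1,7), (2,3), (2,5), (2,7), (3,5), (3,7), (4,5), (4,6), (4,7), (6,7). Each pair (i,j) satisfies i < j and arr[i] > arr[j].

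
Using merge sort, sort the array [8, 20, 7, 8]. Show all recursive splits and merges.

Merge sort trace:

Split: [8, 20, 7, 8] -> [8, 20] and [7, 8]
  Split: [8, 20] -> [8] and [20]
  Merge: [8] + [20] -> [8, 20]
  Split: [7, 8] -> [7] and [8]
  Merge: [7] + [8] -> [7, 8]
Merge: [8, 20] + [7, 8] -> [7, 8, 8, 20]

Final sorted array: [7, 8, 8, 20]

The merge sort proceeds by recursively splitting the array and merging sorted halves.
After all merges, the sorted array is [7, 8, 8, 20].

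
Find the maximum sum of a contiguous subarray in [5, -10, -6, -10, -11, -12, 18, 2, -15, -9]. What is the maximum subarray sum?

Using Kadane's algorithm on [5, -10, -6, -10, -11, -12, 18, 2, -15, -9]:

Scanning through the array:
Position 1 (value -10): max_ending_here = -5, max_so_far = 5
Position 2 (value -6): max_ending_here = -6, max_so_far = 5
Position 3 (value -10): max_ending_here = -10, max_so_far = 5
Position 4 (value -11): max_ending_here = -11, max_so_far = 5
Position 5 (value -12): max_ending_here = -12, max_so_far = 5
Position 6 (value 18): max_ending_here = 18, max_so_far = 18
Position 7 (value 2): max_ending_here = 20, max_so_far = 20
Position 8 (value -15): max_ending_here = 5, max_so_far = 20
Position 9 (value -9): max_ending_here = -4, max_so_far = 20

Maximum subarray: [18, 2]
Maximum sum: 20

The maximum subarray is [18, 2] with sum 20. This subarray runs from index 6 to index 7.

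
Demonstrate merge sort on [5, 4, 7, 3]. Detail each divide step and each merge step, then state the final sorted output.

Merge sort trace:

Split: [5, 4, 7, 3] -> [5, 4] and [7, 3]
  Split: [5, 4] -> [5] and [4]
  Merge: [5] + [4] -> [4, 5]
  Split: [7, 3] -> [7] and [3]
  Merge: [7] + [3] -> [3, 7]
Merge: [4, 5] + [3, 7] -> [3, 4, 5, 7]

Final sorted array: [3, 4, 5, 7]

The merge sort proceeds by recursively splitting the array and merging sorted halves.
After all merges, the sorted array is [3, 4, 5, 7].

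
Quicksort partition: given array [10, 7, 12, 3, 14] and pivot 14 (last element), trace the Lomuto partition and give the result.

Lomuto partition with pivot = 14:

Initial array: [10, 7, 12, 3, 14]

arr[0]=10 <= 14: swap with position 0, array becomes [10, 7, 12, 3, 14]
arr[1]=7 <= 14: swap with position 1, array becomes [10, 7, 12, 3, 14]
arr[2]=12 <= 14: swap with position 2, array becomes [10, 7, 12, 3, 14]
arr[3]=3 <= 14: swap with position 3, array becomes [10, 7, 12, 3, 14]

Place pivot at position 4: [10, 7, 12, 3, 14]
Pivot position: 4

After partitioning with pivot 14, the array becomes [10, 7, 12, 3, 14]. The pivot is placed at index 4. All elements to the left of the pivot are <= 14, and all elements to the right are > 14.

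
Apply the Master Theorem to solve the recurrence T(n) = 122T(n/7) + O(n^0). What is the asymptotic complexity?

Master Theorem for T(n) = 122T(n/7) + O(n^0):

a = 122, b = 7, c = 0
log_b(a) = log_7(122) = 2.4688

Case 1: c = 0 < log_7(122) = 2.4688
T(n) = O(n^(log_7 122))

For T(n) = 122T(n/7) + O(n^0): log_7(122) = 2.4688. This is Case 1 of the Master Theorem (c < log_b(a), work dominated by leaves), giving O(n^(log_7 122)).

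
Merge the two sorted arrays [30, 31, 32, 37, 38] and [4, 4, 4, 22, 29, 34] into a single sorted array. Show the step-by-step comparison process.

Merging process:

Compare 30 vs 4: take 4 from right. Merged: [4]
Compare 30 vs 4: take 4 from right. Merged: [4, 4]
Compare 30 vs 4: take 4 from right. Merged: [4, 4, 4]
Compare 30 vs 22: take 22 from right. Merged: [4, 4, 4, 22]
Compare 30 vs 29: take 29 from right. Merged: [4, 4, 4, 22, 29]
Compare 30 vs 34: take 30 from left. Merged: [4, 4, 4, 22, 29, 30]
Compare 31 vs 34: take 31 from left. Merged: [4, 4, 4, 22, 29, 30, 31]
Compare 32 vs 34: take 32 from left. Merged: [4, 4, 4, 22, 29, 30, 31, 32]
Compare 37 vs 34: take 34 from right. Merged: [4, 4, 4, 22, 29, 30, 31, 32, 34]
Append remaining from left: [37, 38]. Merged: [4, 4, 4, 22, 29, 30, 31, 32, 34, 37, 38]

Final merged array: [4, 4, 4, 22, 29, 30, 31, 32, 34, 37, 38]
Total comparisons: 9

The merged array is [4, 4, 4, 22, 29, 30, 31, 32, 34, 37, 38], requiring 9 comparisons. The merge step runs in O(n) time where n is the total number of elements.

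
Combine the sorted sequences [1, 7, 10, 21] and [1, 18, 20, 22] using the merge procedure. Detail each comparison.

Merging process:

Compare 1 vs 1: take 1 from left. Merged: [1]
Compare 7 vs 1: take 1 from right. Merged: [1, 1]
Compare 7 vs 18: take 7 from left. Merged: [1, 1, 7]
Compare 10 vs 18: take 10 from left. Merged: [1, 1, 7, 10]
Compare 21 vs 18: take 18 from right. Merged: [1, 1, 7, 10, 18]
Compare 21 vs 20: take 20 from right. Merged: [1, 1, 7, 10, 18, 20]
Compare 21 vs 22: take 21 from left. Merged: [1, 1, 7, 10, 18, 20, 21]
Append remaining from right: [22]. Merged: [1, 1, 7, 10, 18, 20, 21, 22]

Final merged array: [1, 1, 7, 10, 18, 20, 21, 22]
Total comparisons: 7

The merged array is [1, 1, 7, 10, 18, 20, 21, 22], requiring 7 comparisons. The merge step runs in O(n) time where n is the total number of elements.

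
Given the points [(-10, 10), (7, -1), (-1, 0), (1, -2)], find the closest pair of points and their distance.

Computing all pairwise distances among 4 points:

d((-10, 10), (7, -1)) = 20.2485
d((-10, 10), (-1, 0)) = 13.4536
d((-10, 10), (1, -2)) = 16.2788
d((7, -1), (-1, 0)) = 8.0623
d((7, -1), (1, -2)) = 6.0828
d((-1, 0), (1, -2)) = 2.8284 <-- minimum

Closest pair: (-1, 0) and (1, -2) with distance 2.8284

The closest pair is (-1, 0) and (1, -2) with Euclidean distance 2.8284. For 4 points, brute-force pairwise comparison is shown above. For large n, the divide-and-conquer algorithm (sort by x, recurse on halves, check the dividing strip) achieves O(n log n).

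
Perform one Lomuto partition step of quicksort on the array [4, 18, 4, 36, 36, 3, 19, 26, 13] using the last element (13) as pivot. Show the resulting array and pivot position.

Lomuto partition with pivot = 13:

Initial array: [4, 18, 4, 36, 36, 3, 19, 26, 13]

arr[0]=4 <= 13: swap with position 0, array becomes [4, 18, 4, 36, 36, 3, 19, 26, 13]
arr[1]=18 > 13: no swap
arr[2]=4 <= 13: swap with position 1, array becomes [4, 4, 18, 36, 36, 3, 19, 26, 13]
arr[3]=36 > 13: no swap
arr[4]=36 > 13: no swap
arr[5]=3 <= 13: swap with position 2, array becomes [4, 4, 3, 36, 36, 18, 19, 26, 13]
arr[6]=19 > 13: no swap
arr[7]=26 > 13: no swap

Place pivot at position 3: [4, 4, 3, 13, 36, 18, 19, 26, 36]
Pivot position: 3

After partitioning with pivot 13, the array becomes [4, 4, 3, 13, 36, 18, 19, 26, 36]. The pivot is placed at index 3. All elements to the left of the pivot are <= 13, and all elements to the right are > 13.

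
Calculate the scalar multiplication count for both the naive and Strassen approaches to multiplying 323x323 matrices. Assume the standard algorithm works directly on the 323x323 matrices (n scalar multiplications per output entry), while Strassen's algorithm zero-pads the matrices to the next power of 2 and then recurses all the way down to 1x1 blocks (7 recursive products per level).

Matrix multiplication for 323x323 matrices:

Strassen's algorithm requires power-of-2 dimensions. Pad 323x323 to 512x512 (next power of 2).

Standard algorithm: 323^3 = 33698267 multiplications
Strassen's algorithm: 7^(log2(512)) = 7^9 = 40353607 multiplications
Difference: 33698267 - 40353607 = -6655340 (Strassen uses MORE here due to padding overhead — for small or just-over-power-of-2 n, padding can outweigh the per-level savings)

Standard: 33698267 multiplications (323^3). Strassen: 40353607 multiplications (7^9, after padding to 512x512). Strassen reduces 8 recursive multiplications to 7 at each level.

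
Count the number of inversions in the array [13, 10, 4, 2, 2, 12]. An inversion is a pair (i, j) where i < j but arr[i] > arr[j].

Finding inversions in [13, 10, 4, 2, 2, 12]:

(0, 1): arr[0]=13 > arr[1]=10
(0, 2): arr[0]=13 > arr[2]=4
(0, 3): arr[0]=13 > arr[3]=2
(0, 4): arr[0]=13 > arr[4]=2
(0, 5): arr[0]=13 > arr[5]=12
(1, 2): arr[1]=10 > arr[2]=4
(1, 3): arr[1]=10 > arr[3]=2
(1, 4): arr[1]=10 > arr[4]=2
(2, 3): arr[2]=4 > arr[3]=2
(2, 4): arr[2]=4 > arr[4]=2

Total inversions: 10

The array has 10 inversion(s): (0,1), (0,2), (0,3), (0,4), (0,5), (1,2), (1,3), (1,4), (2,3), (2,4). Each pair (i,j) satisfies i < j and arr[i] > arr[j].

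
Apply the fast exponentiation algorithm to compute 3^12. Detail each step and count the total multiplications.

Computing 3^12 by squaring (build up from 3^1; each line after the first costs one multiplication):

3^1 = 3
3^2 = (3^1)^2 = 3^2 = 9
3^3 = 3 * 3^2 = 3 * 9 = 27
3^6 = (3^3)^2 = 27^2 = 729
3^12 = (3^6)^2 = 729^2 = 531441

Result: 531441
Multiplications needed: 4 (4 lines after 3^1)

3^12 = 531441. Using exponentiation by squaring, this requires 4 multiplications. The key idea: if the exponent is even, square the half-power; if odd, multiply by the base once.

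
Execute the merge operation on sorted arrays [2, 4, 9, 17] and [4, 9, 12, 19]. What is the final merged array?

Merging process:

Compare 2 vs 4: take 2 from left. Merged: [2]
Compare 4 vs 4: take 4 from left. Merged: [2, 4]
Compare 9 vs 4: take 4 from right. Merged: [2, 4, 4]
Compare 9 vs 9: take 9 from left. Merged: [2, 4, 4, 9]
Compare 17 vs 9: take 9 from right. Merged: [2, 4, 4, 9, 9]
Compare 17 vs 12: take 12 from right. Merged: [2, 4, 4, 9, 9, 12]
Compare 17 vs 19: take 17 from left. Merged: [2, 4, 4, 9, 9, 12, 17]
Append remaining from right: [19]. Merged: [2, 4, 4, 9, 9, 12, 17, 19]

Final merged array: [2, 4, 4, 9, 9, 12, 17, 19]
Total comparisons: 7

The merged array is [2, 4, 4, 9, 9, 12, 17, 19], requiring 7 comparisons. The merge step runs in O(n) time where n is the total number of elements.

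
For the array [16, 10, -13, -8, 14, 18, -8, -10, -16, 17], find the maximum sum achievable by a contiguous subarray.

Using Kadane's algorithm on [16, 10, -13, -8, 14, 18, -8, -10, -16, 17]:

Scanning through the array:
Position 1 (value 10): max_ending_here = 26, max_so_far = 26
Position 2 (value -13): max_ending_here = 13, max_so_far = 26
Position 3 (value -8): max_ending_here = 5, max_so_far = 26
Position 4 (value 14): max_ending_here = 19, max_so_far = 26
Position 5 (value 18): max_ending_here = 37, max_so_far = 37
Position 6 (value -8): max_ending_here = 29, max_so_far = 37
Position 7 (value -10): max_ending_here = 19, max_so_far = 37
Position 8 (value -16): max_ending_here = 3, max_so_far = 37
Position 9 (value 17): max_ending_here = 20, max_so_far = 37

Maximum subarray: [16, 10, -13, -8, 14, 18]
Maximum sum: 37

The maximum subarray is [16, 10, -13, -8, 14, 18] with sum 37. This subarray runs from index 0 to index 5.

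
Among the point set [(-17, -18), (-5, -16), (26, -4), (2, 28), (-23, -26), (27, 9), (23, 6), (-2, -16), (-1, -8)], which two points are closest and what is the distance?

Computing all pairwise distances among 9 points:

d((-17, -18), (-5, -16)) = 12.1655
d((-17, -18), (26, -4)) = 45.2217
d((-17, -18), (2, 28)) = 49.7695
d((-17, -18), (-23, -26)) = 10.0
d((-17, -18), (27, 9)) = 51.6236
d((-17, -18), (23, 6)) = 46.6476
d((-17, -18), (-2, -16)) = 15.1327
d((-17, -18), (-1, -8)) = 18.868
d((-5, -16), (26, -4)) = 33.2415
d((-5, -16), (2, 28)) = 44.5533
d((-5, -16), (-23, -26)) = 20.5913
d((-5, -16), (27, 9)) = 40.6079
d((-5, -16), (23, 6)) = 35.609
d((-5, -16), (-2, -16)) = 3.0 <-- minimum
d((-5, -16), (-1, -8)) = 8.9443
d((26, -4), (2, 28)) = 40.0
d((26, -4), (-23, -26)) = 53.7122
d((26, -4), (27, 9)) = 13.0384
d((26, -4), (23, 6)) = 10.4403
d((26, -4), (-2, -16)) = 30.4631
d((26, -4), (-1, -8)) = 27.2947
d((2, 28), (-23, -26)) = 59.5063
d((2, 28), (27, 9)) = 31.4006
d((2, 28), (23, 6)) = 30.4138
d((2, 28), (-2, -16)) = 44.1814
d((2, 28), (-1, -8)) = 36.1248
d((-23, -26), (27, 9)) = 61.0328
d((-23, -26), (23, 6)) = 56.0357
d((-23, -26), (-2, -16)) = 23.2594
d((-23, -26), (-1, -8)) = 28.4253
d((27, 9), (23, 6)) = 5.0
d((27, 9), (-2, -16)) = 38.2884
d((27, 9), (-1, -8)) = 32.7567
d((23, 6), (-2, -16)) = 33.3017
d((23, 6), (-1, -8)) = 27.7849
d((-2, -16), (-1, -8)) = 8.0623

Closest pair: (-5, -16) and (-2, -16) with distance 3.0

The closest pair is (-5, -16) and (-2, -16) with Euclidean distance 3.0. For 9 points, brute-force pairwise comparison is shown above. For large n, the divide-and-conquer algorithm (sort by x, recurse on halves, check the dividing strip) achieves O(n log n).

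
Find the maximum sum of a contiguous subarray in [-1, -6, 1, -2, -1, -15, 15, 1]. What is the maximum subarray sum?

Using Kadane's algorithm on [-1, -6, 1, -2, -1, -15, 15, 1]:

Scanning through the array:
Position 1 (value -6): max_ending_here = -6, max_so_far = -1
Position 2 (value 1): max_ending_here = 1, max_so_far = 1
Position 3 (value -2): max_ending_here = -1, max_so_far = 1
Position 4 (value -1): max_ending_here = -1, max_so_far = 1
Position 5 (value -15): max_ending_here = -15, max_so_far = 1
Position 6 (value 15): max_ending_here = 15, max_so_far = 15
Position 7 (value 1): max_ending_here = 16, max_so_far = 16

Maximum subarray: [15, 1]
Maximum sum: 16

The maximum subarray is [15, 1] with sum 16. This subarray runs from index 6 to index 7.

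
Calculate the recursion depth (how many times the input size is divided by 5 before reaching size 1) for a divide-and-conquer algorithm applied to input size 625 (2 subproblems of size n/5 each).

For divide and conquer with division factor 5:

Problem sizes at each level:
Level 0: 625
Level 1: 125
Level 2: 25
Level 3: 5
Level 4: 1

The root is level 0 and the size-1 base case is level 4 (the tree spans levels 0 through 4, i.e. 5 levels counting the root), so the depth is the number of divisions: log_5(625) = 4

The recursion tree depth is log_5(625) = 4. At each level, the problem size is divided by 5, so it takes 4 divisions to reduce to a base case of size 1. The algorithm makes 2 recursive calls at each level.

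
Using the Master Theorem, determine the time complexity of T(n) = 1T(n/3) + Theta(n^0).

Master Theorem for T(n) = 1T(n/3) + O(n^0):

a = 1, b = 3, c = 0
log_b(a) = log_3(1) = 0.0000

Case 2: c = 0 = log_3(1) = 0.0000
T(n) = O(n^0 log n) = O(log n)

For T(n) = 1T(n/3) + O(n^0): log_3(1) = 0.0000. This is Case 2 of the Master Theorem (c = log_b(a), equal work at all levels), giving O(log n).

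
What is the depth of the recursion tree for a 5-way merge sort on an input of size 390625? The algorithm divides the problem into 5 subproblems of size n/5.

For divide and conquer with division factor 5:

Problem sizes at each level:
Level 0: 390625
Level 1: 78125
Level 2: 15625
Level 3: 3125
Level 4: 625
Level 5: 125
Level 6: 25
Level 7: 5
Level 8: 1

The root is level 0 and the size-1 base case is level 8 (the tree spans levels 0 through 8, i.e. 9 levels counting the root), so the depth is the number of divisions: log_5(390625) = 8

The recursion tree depth is log_5(390625) = 8. At each level, the problem size is divided by 5, so it takes 8 divisions to reduce to a base case of size 1. The algorithm makes 5 recursive calls at each level.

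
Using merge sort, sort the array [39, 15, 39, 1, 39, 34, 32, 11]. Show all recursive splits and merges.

Merge sort trace:

Split: [39, 15, 39, 1, 39, 34, 32, 11] -> [39, 15, 39, 1] and [39, 34, 32, 11]
  Split: [39, 15, 39, 1] -> [39, 15] and [39, 1]
    Split: [39, 15] -> [39] and [15]
    Merge: [39] + [15] -> [15, 39]
    Split: [39, 1] -> [39] and [1]
    Merge: [39] + [1] -> [1, 39]
  Merge: [15, 39] + [1, 39] -> [1, 15, 39, 39]
  Split: [39, 34, 32, 11] -> [39, 34] and [32, 11]
    Split: [39, 34] -> [39] and [34]
    Merge: [39] + [34] -> [34, 39]
    Split: [32, 11] -> [32] and [11]
    Merge: [32] + [11] -> [11, 32]
  Merge: [34, 39] + [11, 32] -> [11, 32, 34, 39]
Merge: [1, 15, 39, 39] + [11, 32, 34, 39] -> [1, 11, 15, 32, 34, 39, 39, 39]

Final sorted array: [1, 11, 15, 32, 34, 39, 39, 39]

The merge sort proceeds by recursively splitting the array and merging sorted halves.
After all merges, the sorted array is [1, 11, 15, 32, 34, 39, 39, 39].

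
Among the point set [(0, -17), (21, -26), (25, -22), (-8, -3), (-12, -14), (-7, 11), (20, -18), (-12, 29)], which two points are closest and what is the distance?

Computing all pairwise distances among 8 points:

d((0, -17), (21, -26)) = 22.8473
d((0, -17), (25, -22)) = 25.4951
d((0, -17), (-8, -3)) = 16.1245
d((0, -17), (-12, -14)) = 12.3693
d((0, -17), (-7, 11)) = 28.8617
d((0, -17), (20, -18)) = 20.025
d((0, -17), (-12, 29)) = 47.5395
d((21, -26), (25, -22)) = 5.6569 <-- minimum
d((21, -26), (-8, -3)) = 37.0135
d((21, -26), (-12, -14)) = 35.1141
d((21, -26), (-7, 11)) = 46.4004
d((21, -26), (20, -18)) = 8.0623
d((21, -26), (-12, 29)) = 64.1405
d((25, -22), (-8, -3)) = 38.0789
d((25, -22), (-12, -14)) = 37.855
d((25, -22), (-7, 11)) = 45.9674
d((25, -22), (20, -18)) = 6.4031
d((25, -22), (-12, 29)) = 63.0079
d((-8, -3), (-12, -14)) = 11.7047
d((-8, -3), (-7, 11)) = 14.0357
d((-8, -3), (20, -18)) = 31.7648
d((-8, -3), (-12, 29)) = 32.249
d((-12, -14), (-7, 11)) = 25.4951
d((-12, -14), (20, -18)) = 32.249
d((-12, -14), (-12, 29)) = 43.0
d((-7, 11), (20, -18)) = 39.6232
d((-7, 11), (-12, 29)) = 18.6815
d((20, -18), (-12, 29)) = 56.8595

Closest pair: (21, -26) and (25, -22) with distance 5.6569

The closest pair is (21, -26) and (25, -22) with Euclidean distance 5.6569. For 8 points, brute-force pairwise comparison is shown above. For large n, the divide-and-conquer algorithm (sort by x, recurse on halves, check the dividing strip) achieves O(n log n).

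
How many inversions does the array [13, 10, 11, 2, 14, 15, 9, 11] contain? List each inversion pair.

Finding inversions in [13, 10, 11, 2, 14, 15, 9, 11]:

(0, 1): arr[0]=13 > arr[1]=10
(0, 2): arr[0]=13 > arr[2]=11
(0, 3): arr[0]=13 > arr[3]=2
(0, 6): arr[0]=13 > arr[6]=9
(0, 7): arr[0]=13 > arr[7]=11
(1, 3): arr[1]=10 > arr[3]=2
(1, 6): arr[1]=10 > arr[6]=9
(2, 3): arr[2]=11 > arr[3]=2
(2, 6): arr[2]=11 > arr[6]=9
(4, 6): arr[4]=14 > arr[6]=9
(4, 7): arr[4]=14 > arr[7]=11
(5, 6): arr[5]=15 > arr[6]=9
(5, 7): arr[5]=15 > arr[7]=11

Total inversions: 13

The array has 13 inversion(s): (0,1), (0,2), (0,3), (0,6), (0,7), (1,3), (1,6), (2,3), (2,6), (4,6), (4,7), (5,6), (5,7). Each pair (i,j) satisfies i < j and arr[i] > arr[j].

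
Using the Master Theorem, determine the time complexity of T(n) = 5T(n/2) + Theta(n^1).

Master Theorem for T(n) = 5T(n/2) + O(n^1):

a = 5, b = 2, c = 1
log_b(a) = log_2(5) = 2.3219

Case 1: c = 1 < log_2(5) = 2.3219
T(n) = O(n^(log_2 5))

For T(n) = 5T(n/2) + O(n^1): log_2(5) = 2.3219. This is Case 1 of the Master Theorem (c < log_b(a), work dominated by leaves), giving O(n^(log_2 5)).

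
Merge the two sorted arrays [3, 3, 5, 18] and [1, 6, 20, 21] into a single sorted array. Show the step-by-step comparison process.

Merging process:

Compare 3 vs 1: take 1 from right. Merged: [1]
Compare 3 vs 6: take 3 from left. Merged: [1, 3]
Compare 3 vs 6: take 3 from left. Merged: [1, 3, 3]
Compare 5 vs 6: take 5 from left. Merged: [1, 3, 3, 5]
Compare 18 vs 6: take 6 from right. Merged: [1, 3, 3, 5, 6]
Compare 18 vs 20: take 18 from left. Merged: [1, 3, 3, 5, 6, 18]
Append remaining from right: [20, 21]. Merged: [1, 3, 3, 5, 6, 18, 20, 21]

Final merged array: [1, 3, 3, 5, 6, 18, 20, 21]
Total comparisons: 6

The merged array is [1, 3, 3, 5, 6, 18, 20, 21], requiring 6 comparisons. The merge step runs in O(n) time where n is the total number of elements.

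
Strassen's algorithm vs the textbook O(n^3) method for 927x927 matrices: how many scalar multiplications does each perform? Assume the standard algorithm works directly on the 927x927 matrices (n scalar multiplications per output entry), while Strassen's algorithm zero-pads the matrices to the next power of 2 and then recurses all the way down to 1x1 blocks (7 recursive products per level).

Matrix multiplication for 927x927 matrices:

Strassen's algorithm requires power-of-2 dimensions. Pad 927x927 to 1024x1024 (next power of 2).

Standard algorithm: 927^3 = 796597983 multiplications
Strassen's algorithm: 7^(log2(1024)) = 7^10 = 282475249 multiplications
Savings: 796597983 - 282475249 = 514122734 multiplications

Standard: 796597983 multiplications (927^3). Strassen: 282475249 multiplications (7^10, after padding to 1024x1024). Strassen reduces 8 recursive multiplications to 7 at each level.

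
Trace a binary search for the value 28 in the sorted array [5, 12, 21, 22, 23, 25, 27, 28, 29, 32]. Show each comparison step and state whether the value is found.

Binary search for 28 in [5, 12, 21, 22, 23, 25, 27, 28, 29, 32]:

lo=0, hi=9, mid=4, arr[mid]=23 -> 23 < 28, search right half
lo=5, hi=9, mid=7, arr[mid]=28 -> Found target at index 7!

Binary search finds 28 at index 7 after 2 comparisons. The search repeatedly halves the search space by comparing with the middle element.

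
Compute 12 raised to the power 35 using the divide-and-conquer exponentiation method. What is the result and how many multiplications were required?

Computing 12^35 by squaring (build up from 12^1; each line after the first costs one multiplication):

12^1 = 12
12^2 = (12^1)^2 = 12^2 = 144
12^4 = (12^2)^2 = 144^2 = 20736
12^8 = (12^4)^2 = 20736^2 = 429981696
12^16 = (12^8)^2 = 429981696^2 = 184884258895036416
12^17 = 12 * 12^16 = 12 * 184884258895036416 = 2218611106740436992
12^34 = (12^17)^2 = 2218611106740436992^2 = 4922235242952026704037113243122008064
12^35 = 12 * 12^34 = 12 * 4922235242952026704037113243122008064 = 59066822915424320448445358917464096768

Result: 59066822915424320448445358917464096768
Multiplications needed: 7 (7 lines after 12^1)

12^35 = 59066822915424320448445358917464096768. Using exponentiation by squaring, this requires 7 multiplications. The key idea: if the exponent is even, square the half-power; if odd, multiply by the base once.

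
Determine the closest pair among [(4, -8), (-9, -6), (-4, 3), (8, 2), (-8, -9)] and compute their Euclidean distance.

Computing all pairwise distances among 5 points:

d((4, -8), (-9, -6)) = 13.1529
d((4, -8), (-4, 3)) = 13.6015
d((4, -8), (8, 2)) = 10.7703
d((4, -8), (-8, -9)) = 12.0416
d((-9, -6), (-4, 3)) = 10.2956
d((-9, -6), (8, 2)) = 18.7883
d((-9, -6), (-8, -9)) = 3.1623 <-- minimum
d((-4, 3), (8, 2)) = 12.0416
d((-4, 3), (-8, -9)) = 12.6491
d((8, 2), (-8, -9)) = 19.4165

Closest pair: (-9, -6) and (-8, -9) with distance 3.1623

The closest pair is (-9, -6) and (-8, -9) with Euclidean distance 3.1623. For 5 points, brute-force pairwise comparison is shown above. For large n, the divide-and-conquer algorithm (sort by x, recurse on halves, check the dividing strip) achieves O(n log n).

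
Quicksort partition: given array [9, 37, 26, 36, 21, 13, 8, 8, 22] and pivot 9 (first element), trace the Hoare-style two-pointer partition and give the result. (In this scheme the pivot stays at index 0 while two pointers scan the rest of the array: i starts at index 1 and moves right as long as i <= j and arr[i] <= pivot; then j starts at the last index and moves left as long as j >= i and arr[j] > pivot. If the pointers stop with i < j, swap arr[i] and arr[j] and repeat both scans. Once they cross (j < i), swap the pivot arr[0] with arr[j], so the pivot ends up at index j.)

Hoare-style two-pointer partition with pivot = 9:

Initial array: [9, 37, 26, 36, 21, 13, 8, 8, 22]

Pointers start at i = 1, j = 8.
i stops at index 1 (arr[1]=37 > 9), j stops at index 7 (arr[7]=8 <= 9): swap arr[1] and arr[7], array becomes [9, 8, 26, 36, 21, 13, 8, 37, 22]
i stops at index 2 (arr[2]=26 > 9), j stops at index 6 (arr[6]=8 <= 9): swap arr[2] and arr[6], array becomes [9, 8, 8, 36, 21, 13, 26, 37, 22]
i ends at 3, j ends at 2: the pointers have crossed (j < i), so scanning stops.

Swap pivot arr[0] with arr[2] to place pivot at position 2: [8, 8, 9, 36, 21, 13, 26, 37, 22]
Pivot position: 2

After partitioning with pivot 9, the array becomes [8, 8, 9, 36, 21, 13, 26, 37, 22]. The pivot is placed at index 2. All elements to the left of the pivot are <= 9, and all elements to the right are > 9.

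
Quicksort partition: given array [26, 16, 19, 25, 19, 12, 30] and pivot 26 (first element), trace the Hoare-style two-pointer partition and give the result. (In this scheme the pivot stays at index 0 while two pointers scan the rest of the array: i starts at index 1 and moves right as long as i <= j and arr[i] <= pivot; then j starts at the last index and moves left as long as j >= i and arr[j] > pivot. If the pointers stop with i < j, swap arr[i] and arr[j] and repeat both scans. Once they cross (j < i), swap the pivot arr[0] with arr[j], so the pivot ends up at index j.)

Hoare-style two-pointer partition with pivot = 26:

Initial array: [26, 16, 19, 25, 19, 12, 30]

Pointers start at i = 1, j = 6.
i ends at 6, j ends at 5: the pointers have crossed (j < i), so scanning stops.

Swap pivot arr[0] with arr[5] to place pivot at position 5: [12, 16, 19, 25, 19, 26, 30]
Pivot position: 5

After partitioning with pivot 26, the array becomes [12, 16, 19, 25, 19, 26, 30]. The pivot is placed at index 5. All elements to the left of the pivot are <= 26, and all elements to the right are > 26.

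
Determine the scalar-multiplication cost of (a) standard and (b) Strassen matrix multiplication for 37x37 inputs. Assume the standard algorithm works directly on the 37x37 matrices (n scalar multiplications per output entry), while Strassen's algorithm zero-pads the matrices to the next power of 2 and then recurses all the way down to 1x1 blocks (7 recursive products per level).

Matrix multiplication for 37x37 matrices:

Strassen's algorithm requires power-of-2 dimensions. Pad 37x37 to 64x64 (next power of 2).

Standard algorithm: 37^3 = 50653 multiplications
Strassen's algorithm: 7^(log2(64)) = 7^6 = 117649 multiplications
Difference: 50653 - 117649 = -66996 (Strassen uses MORE here due to padding overhead — for small or just-over-power-of-2 n, padding can outweigh the per-level savings)

Standard: 50653 multiplications (37^3). Strassen: 117649 multiplications (7^6, after padding to 64x64). Strassen reduces 8 recursive multiplications to 7 at each level.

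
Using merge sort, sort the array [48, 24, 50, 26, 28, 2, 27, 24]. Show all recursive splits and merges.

Merge sort trace:

Split: [48, 24, 50, 26, 28, 2, 27, 24] -> [48, 24, 50, 26] and [28, 2, 27, 24]
  Split: [48, 24, 50, 26] -> [48, 24] and [50, 26]
    Split: [48, 24] -> [48] and [24]
    Merge: [48] + [24] -> [24, 48]
    Split: [50, 26] -> [50] and [26]
    Merge: [50] + [26] -> [26, 50]
  Merge: [24, 48] + [26, 50] -> [24, 26, 48, 50]
  Split: [28, 2, 27, 24] -> [28, 2] and [27, 24]
    Split: [28, 2] -> [28] and [2]
    Merge: [28] + [2] -> [2, 28]
    Split: [27, 24] -> [27] and [24]
    Merge: [27] + [24] -> [24, 27]
  Merge: [2, 28] + [24, 27] -> [2, 24, 27, 28]
Merge: [24, 26, 48, 50] + [2, 24, 27, 28] -> [2, 24, 24, 26, 27, 28, 48, 50]

Final sorted array: [2, 24, 24, 26, 27, 28, 48, 50]

The merge sort proceeds by recursively splitting the array and merging sorted halves.
After all merges, the sorted array is [2, 24, 24, 26, 27, 28, 48, 50].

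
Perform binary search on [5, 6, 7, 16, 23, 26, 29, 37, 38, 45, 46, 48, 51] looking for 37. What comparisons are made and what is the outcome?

Binary search for 37 in [5, 6, 7, 16, 23, 26, 29, 37, 38, 45, 46, 48, 51]:

lo=0, hi=12, mid=6, arr[mid]=29 -> 29 < 37, search right half
lo=7, hi=12, mid=9, arr[mid]=45 -> 45 > 37, search left half
lo=7, hi=8, mid=7, arr[mid]=37 -> Found target at index 7!

Binary search finds 37 at index 7 after 3 comparisons. The search repeatedly halves the search space by comparing with the middle element.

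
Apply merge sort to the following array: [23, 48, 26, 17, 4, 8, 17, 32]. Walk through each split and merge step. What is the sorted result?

Merge sort trace:

Split: [23, 48, 26, 17, 4, 8, 17, 32] -> [23, 48, 26, 17] and [4, 8, 17, 32]
  Split: [23, 48, 26, 17] -> [23, 48] and [26, 17]
    Split: [23, 48] -> [23] and [48]
    Merge: [23] + [48] -> [23, 48]
    Split: [26, 17] -> [26] and [17]
    Merge: [26] + [17] -> [17, 26]
  Merge: [23, 48] + [17, 26] -> [17, 23, 26, 48]
  Split: [4, 8, 17, 32] -> [4, 8] and [17, 32]
    Split: [4, 8] -> [4] and [8]
    Merge: [4] + [8] -> [4, 8]
    Split: [17, 32] -> [17] and [32]
    Merge: [17] + [32] -> [17, 32]
  Merge: [4, 8] + [17, 32] -> [4, 8, 17, 32]
Merge: [17, 23, 26, 48] + [4, 8, 17, 32] -> [4, 8, 17, 17, 23, 26, 32, 48]

Final sorted array: [4, 8, 17, 17, 23, 26, 32, 48]

The merge sort proceeds by recursively splitting the array and merging sorted halves.
After all merges, the sorted array is [4, 8, 17, 17, 23, 26, 32, 48].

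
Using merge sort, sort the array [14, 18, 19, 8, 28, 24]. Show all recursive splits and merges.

Merge sort trace:

Split: [14, 18, 19, 8, 28, 24] -> [14, 18, 19] and [8, 28, 24]
  Split: [14, 18, 19] -> [14] and [18, 19]
    Split: [18, 19] -> [18] and [19]
    Merge: [18] + [19] -> [18, 19]
  Merge: [14] + [18, 19] -> [14, 18, 19]
  Split: [8, 28, 24] -> [8] and [28, 24]
    Split: [28, 24] -> [28] and [24]
    Merge: [28] + [24] -> [24, 28]
  Merge: [8] + [24, 28] -> [8, 24, 28]
Merge: [14, 18, 19] + [8, 24, 28] -> [8, 14, 18, 19, 24, 28]

Final sorted array: [8, 14, 18, 19, 24, 28]

The merge sort proceeds by recursively splitting the array and merging sorted halves.
After all merges, the sorted array is [8, 14, 18, 19, 24, 28].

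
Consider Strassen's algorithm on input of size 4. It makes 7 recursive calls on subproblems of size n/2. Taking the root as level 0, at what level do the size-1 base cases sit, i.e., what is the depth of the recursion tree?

For divide and conquer with division factor 2:

Problem sizes at each level:
Level 0: 4
Level 1: 2
Level 2: 1

The root is level 0 and the size-1 base case is level 2 (the tree spans levels 0 through 2, i.e. 3 levels counting the root), so the depth is the number of divisions: log_2(4) = 2

The recursion tree depth is log_2(4) = 2. At each level, the problem size is divided by 2, so it takes 2 divisions to reduce to a base case of size 1. The algorithm makes 7 recursive calls at each level.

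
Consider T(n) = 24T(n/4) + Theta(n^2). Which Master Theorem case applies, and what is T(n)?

Master Theorem for T(n) = 24T(n/4) + O(n^2):

a = 24, b = 4, c = 2
log_b(a) = log_4(24) = 2.2925

Case 1: c = 2 < log_4(24) = 2.2925
T(n) = O(n^(log_4 24))

For T(n) = 24T(n/4) + O(n^2): log_4(24) = 2.2925. This is Case 1 of the Master Theorem (c < log_b(a), work dominated by leaves), giving O(n^(log_4 24)).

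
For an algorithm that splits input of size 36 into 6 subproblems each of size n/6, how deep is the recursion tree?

For divide and conquer with division factor 6:

Problem sizes at each level:
Level 0: 36
Level 1: 6
Level 2: 1

The root is level 0 and the size-1 base case is level 2 (the tree spans levels 0 through 2, i.e. 3 levels counting the root), so the depth is the number of divisions: log_6(36) = 2

The recursion tree depth is log_6(36) = 2. At each level, the problem size is divided by 6, so it takes 2 divisions to reduce to a base case of size 1. The algorithm makes 6 recursive calls at each level.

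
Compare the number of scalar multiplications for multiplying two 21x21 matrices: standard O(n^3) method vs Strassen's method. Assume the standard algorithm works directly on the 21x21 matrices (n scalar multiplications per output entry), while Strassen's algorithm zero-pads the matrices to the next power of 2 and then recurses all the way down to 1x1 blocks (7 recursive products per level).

Matrix multiplication for 21x21 matrices:

Strassen's algorithm requires power-of-2 dimensions. Pad 21x21 to 32x32 (next power of 2).

Standard algorithm: 21^3 = 9261 multiplications
Strassen's algorithm: 7^(log2(32)) = 7^5 = 16807 multiplications
Difference: 9261 - 16807 = -7546 (Strassen uses MORE here due to padding overhead — for small or just-over-power-of-2 n, padding can outweigh the per-level savings)

Standard: 9261 multiplications (21^3). Strassen: 16807 multiplications (7^5, after padding to 32x32). Strassen reduces 8 recursive multiplications to 7 at each level.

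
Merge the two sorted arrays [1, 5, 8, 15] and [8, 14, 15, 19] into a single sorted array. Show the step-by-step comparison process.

Merging process:

Compare 1 vs 8: take 1 from left. Merged: [1]
Compare 5 vs 8: take 5 from left. Merged: [1, 5]
Compare 8 vs 8: take 8 from left. Merged: [1, 5, 8]
Compare 15 vs 8: take 8 from right. Merged: [1, 5, 8, 8]
Compare 15 vs 14: take 14 from right. Merged: [1, 5, 8, 8, 14]
Compare 15 vs 15: take 15 from left. Merged: [1, 5, 8, 8, 14, 15]
Append remaining from right: [15, 19]. Merged: [1, 5, 8, 8, 14, 15, 15, 19]

Final merged array: [1, 5, 8, 8, 14, 15, 15, 19]
Total comparisons: 6

The merged array is [1, 5, 8, 8, 14, 15, 15, 19], requiring 6 comparisons. The merge step runs in O(n) time where n is the total number of elements.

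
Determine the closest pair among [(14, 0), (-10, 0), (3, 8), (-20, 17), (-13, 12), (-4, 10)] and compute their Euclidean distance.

Computing all pairwise distances among 6 points:

d((14, 0), (-10, 0)) = 24.0
d((14, 0), (3, 8)) = 13.6015
d((14, 0), (-20, 17)) = 38.0132
d((14, 0), (-13, 12)) = 29.5466
d((14, 0), (-4, 10)) = 20.5913
d((-10, 0), (3, 8)) = 15.2643
d((-10, 0), (-20, 17)) = 19.7231
d((-10, 0), (-13, 12)) = 12.3693
d((-10, 0), (-4, 10)) = 11.6619
d((3, 8), (-20, 17)) = 24.6982
d((3, 8), (-13, 12)) = 16.4924
d((3, 8), (-4, 10)) = 7.2801 <-- minimum
d((-20, 17), (-13, 12)) = 8.6023
d((-20, 17), (-4, 10)) = 17.4642
d((-13, 12), (-4, 10)) = 9.2195

Closest pair: (3, 8) and (-4, 10) with distance 7.2801

The closest pair is (3, 8) and (-4, 10) with Euclidean distance 7.2801. For 6 points, brute-force pairwise comparison is shown above. For large n, the divide-and-conquer algorithm (sort by x, recurse on halves, check the dividing strip) achieves O(n log n).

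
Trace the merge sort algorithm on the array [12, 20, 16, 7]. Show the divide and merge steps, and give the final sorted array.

Merge sort trace:

Split: [12, 20, 16, 7] -> [12, 20] and [16, 7]
  Split: [12, 20] -> [12] and [20]
  Merge: [12] + [20] -> [12, 20]
  Split: [16, 7] -> [16] and [7]
  Merge: [16] + [7] -> [7, 16]
Merge: [12, 20] + [7, 16] -> [7, 12, 16, 20]

Final sorted array: [7, 12, 16, 20]

The merge sort proceeds by recursively splitting the array and merging sorted halves.
After all merges, the sorted array is [7, 12, 16, 20].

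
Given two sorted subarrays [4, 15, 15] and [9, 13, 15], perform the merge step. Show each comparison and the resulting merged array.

Merging process:

Compare 4 vs 9: take 4 from left. Merged: [4]
Compare 15 vs 9: take 9 from right. Merged: [4, 9]
Compare 15 vs 13: take 13 from right. Merged: [4, 9, 13]
Compare 15 vs 15: take 15 from left. Merged: [4, 9, 13, 15]
Compare 15 vs 15: take 15 from left. Merged: [4, 9, 13, 15, 15]
Append remaining from right: [15]. Merged: [4, 9, 13, 15, 15, 15]

Final merged array: [4, 9, 13, 15, 15, 15]
Total comparisons: 5

The merged array is [4, 9, 13, 15, 15, 15], requiring 5 comparisons. The merge step runs in O(n) time where n is the total number of elements.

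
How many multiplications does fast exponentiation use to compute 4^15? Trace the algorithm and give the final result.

Computing 4^15 by squaring (build up from 4^1; each line after the first costs one multiplication):

4^1 = 4
4^2 = (4^1)^2 = 4^2 = 16
4^3 = 4 * 4^2 = 4 * 16 = 64
4^6 = (4^3)^2 = 64^2 = 4096
4^7 = 4 * 4^6 = 4 * 4096 = 16384
4^14 = (4^7)^2 = 16384^2 = 268435456
4^15 = 4 * 4^14 = 4 * 268435456 = 1073741824

Result: 1073741824
Multiplications needed: 6 (6 lines after 4^1)

4^15 = 1073741824. Using exponentiation by squaring, this requires 6 multiplications. The key idea: if the exponent is even, square the half-power; if odd, multiply by the base once.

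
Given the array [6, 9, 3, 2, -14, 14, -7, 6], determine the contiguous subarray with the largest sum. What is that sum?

Using Kadane's algorithm on [6, 9, 3, 2, -14, 14, -7, 6]:

Scanning through the array:
Position 1 (value 9): max_ending_here = 15, max_so_far = 15
Position 2 (value 3): max_ending_here = 18, max_so_far = 18
Position 3 (value 2): max_ending_here = 20, max_so_far = 20
Position 4 (value -14): max_ending_here = 6, max_so_far = 20
Position 5 (value 14): max_ending_here = 20, max_so_far = 20
Position 6 (value -7): max_ending_here = 13, max_so_far = 20
Position 7 (value 6): max_ending_here = 19, max_so_far = 20

Maximum subarray: [6, 9, 3, 2]
Maximum sum: 20

The maximum subarray is [6, 9, 3, 2] with sum 20. This subarray runs from index 0 to index 3.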